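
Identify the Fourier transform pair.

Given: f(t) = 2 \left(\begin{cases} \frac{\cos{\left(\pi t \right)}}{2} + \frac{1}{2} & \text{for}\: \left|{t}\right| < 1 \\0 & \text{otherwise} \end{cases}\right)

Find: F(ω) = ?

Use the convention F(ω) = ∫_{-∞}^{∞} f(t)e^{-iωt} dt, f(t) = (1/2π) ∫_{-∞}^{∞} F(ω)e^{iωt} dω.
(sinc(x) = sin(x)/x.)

F(ω) = - \frac{2 \pi^{2} \operatorname{sinc}{\left(\omega \right)}}{\omega^{2} - \pi^{2}}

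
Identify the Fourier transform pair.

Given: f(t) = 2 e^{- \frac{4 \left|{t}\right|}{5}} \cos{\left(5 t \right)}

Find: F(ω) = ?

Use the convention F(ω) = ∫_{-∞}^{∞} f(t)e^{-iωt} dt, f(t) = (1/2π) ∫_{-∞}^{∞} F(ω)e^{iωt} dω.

F(ω) = \frac{80 \left(25 \omega^{2} + 641\right)}{625 \omega^{4} - 30450 \omega^{2} + 410881}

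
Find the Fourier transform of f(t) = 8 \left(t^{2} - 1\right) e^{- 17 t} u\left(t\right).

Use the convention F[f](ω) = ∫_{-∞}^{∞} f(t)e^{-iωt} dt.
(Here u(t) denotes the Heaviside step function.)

F(ω) = \frac{8 \left(2 i \omega - \left(i \omega + 17\right)^{3} + 34\right)}{\left(i \omega + 17\right)^{4}}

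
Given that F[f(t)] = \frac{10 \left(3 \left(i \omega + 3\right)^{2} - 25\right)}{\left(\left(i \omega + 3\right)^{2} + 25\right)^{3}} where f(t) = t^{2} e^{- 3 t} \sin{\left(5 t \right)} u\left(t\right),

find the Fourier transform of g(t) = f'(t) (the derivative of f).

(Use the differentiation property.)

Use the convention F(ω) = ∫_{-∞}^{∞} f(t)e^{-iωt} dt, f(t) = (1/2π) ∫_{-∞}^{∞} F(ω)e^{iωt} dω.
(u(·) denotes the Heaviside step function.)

F[g](ω) = \frac{10 i \omega \left(3 \left(i \omega + 3\right)^{2} - 25\right)}{\left(\left(i \omega + 3\right)^{2} + 25\right)^{3}}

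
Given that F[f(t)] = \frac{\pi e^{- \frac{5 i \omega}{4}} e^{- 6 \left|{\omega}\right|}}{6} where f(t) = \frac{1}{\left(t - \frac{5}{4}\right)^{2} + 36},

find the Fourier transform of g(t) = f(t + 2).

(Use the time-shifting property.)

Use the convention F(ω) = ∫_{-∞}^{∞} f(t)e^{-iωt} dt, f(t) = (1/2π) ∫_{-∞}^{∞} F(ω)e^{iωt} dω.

F[g](ω) = \frac{\pi e^{\frac{3 i \omega}{4} - 6 \left|{\omega}\right|}}{6}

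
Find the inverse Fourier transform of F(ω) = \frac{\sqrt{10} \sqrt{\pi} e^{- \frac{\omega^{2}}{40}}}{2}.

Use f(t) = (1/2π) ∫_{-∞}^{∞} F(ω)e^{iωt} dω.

f(t) = 5 e^{- 10 t^{2}}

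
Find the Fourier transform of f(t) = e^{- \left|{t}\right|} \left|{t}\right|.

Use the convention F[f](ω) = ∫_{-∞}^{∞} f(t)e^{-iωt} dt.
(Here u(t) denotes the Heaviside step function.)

F(ω) = \frac{2 \left(1 - \omega^{2}\right)}{\left(\omega^{2} + 1\right)^{2}}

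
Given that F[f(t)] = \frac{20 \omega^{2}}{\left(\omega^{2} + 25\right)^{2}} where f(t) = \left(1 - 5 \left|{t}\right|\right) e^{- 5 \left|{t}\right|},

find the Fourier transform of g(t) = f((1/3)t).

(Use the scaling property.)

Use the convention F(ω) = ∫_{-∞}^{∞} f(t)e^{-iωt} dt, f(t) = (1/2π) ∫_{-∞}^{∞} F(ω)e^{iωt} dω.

F[g](ω) = \frac{540 \omega^{2}}{\left(9 \omega^{2} + 25\right)^{2}}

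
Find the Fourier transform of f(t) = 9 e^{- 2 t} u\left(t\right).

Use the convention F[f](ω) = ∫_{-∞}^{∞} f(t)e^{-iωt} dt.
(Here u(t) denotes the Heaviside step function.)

F(ω) = \frac{9}{i \omega + 2}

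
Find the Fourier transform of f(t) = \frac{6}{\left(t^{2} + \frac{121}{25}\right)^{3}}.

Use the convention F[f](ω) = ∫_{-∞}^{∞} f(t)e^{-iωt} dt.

F(ω) = \frac{375 \pi \left(121 \omega^{2} + 165 \left|{\omega}\right| + 75\right) e^{- \frac{11 \left|{\omega}\right|}{5}}}{644204}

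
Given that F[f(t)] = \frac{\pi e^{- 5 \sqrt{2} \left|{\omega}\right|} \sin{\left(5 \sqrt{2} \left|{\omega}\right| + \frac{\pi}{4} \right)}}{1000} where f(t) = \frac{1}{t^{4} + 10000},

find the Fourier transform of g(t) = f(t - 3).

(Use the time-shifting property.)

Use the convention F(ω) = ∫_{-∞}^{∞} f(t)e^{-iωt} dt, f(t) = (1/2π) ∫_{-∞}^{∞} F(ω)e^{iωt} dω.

F[g](ω) = \frac{\pi e^{- 3 i \omega - 5 \sqrt{2} \left|{\omega}\right|} \sin{\left(5 \sqrt{2} \left|{\omega}\right| + \frac{\pi}{4} \right)}}{1000}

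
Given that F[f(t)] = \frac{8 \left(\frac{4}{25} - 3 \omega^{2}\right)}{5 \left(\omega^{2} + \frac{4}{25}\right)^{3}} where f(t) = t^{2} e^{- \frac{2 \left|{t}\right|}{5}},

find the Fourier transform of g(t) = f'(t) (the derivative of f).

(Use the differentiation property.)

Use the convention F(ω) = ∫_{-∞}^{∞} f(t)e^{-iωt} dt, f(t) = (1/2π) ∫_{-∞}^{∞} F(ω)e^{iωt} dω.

F[g](ω) = - \frac{1000 i \omega \left(75 \omega^{2} - 4\right)}{\left(25 \omega^{2} + 4\right)^{3}}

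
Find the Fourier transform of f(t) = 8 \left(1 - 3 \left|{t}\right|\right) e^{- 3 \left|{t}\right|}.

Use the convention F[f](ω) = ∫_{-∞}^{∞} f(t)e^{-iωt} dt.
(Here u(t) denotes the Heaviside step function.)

F(ω) = \frac{96 \omega^{2}}{\left(\omega^{2} + 9\right)^{2}}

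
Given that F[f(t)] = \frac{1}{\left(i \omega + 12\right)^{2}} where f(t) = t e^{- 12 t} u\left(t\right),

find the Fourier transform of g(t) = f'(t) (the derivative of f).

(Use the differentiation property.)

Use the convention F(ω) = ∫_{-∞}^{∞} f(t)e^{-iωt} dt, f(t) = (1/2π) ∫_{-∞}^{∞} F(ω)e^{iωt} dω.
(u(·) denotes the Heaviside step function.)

F[g](ω) = \frac{i \omega}{\left(i \omega + 12\right)^{2}}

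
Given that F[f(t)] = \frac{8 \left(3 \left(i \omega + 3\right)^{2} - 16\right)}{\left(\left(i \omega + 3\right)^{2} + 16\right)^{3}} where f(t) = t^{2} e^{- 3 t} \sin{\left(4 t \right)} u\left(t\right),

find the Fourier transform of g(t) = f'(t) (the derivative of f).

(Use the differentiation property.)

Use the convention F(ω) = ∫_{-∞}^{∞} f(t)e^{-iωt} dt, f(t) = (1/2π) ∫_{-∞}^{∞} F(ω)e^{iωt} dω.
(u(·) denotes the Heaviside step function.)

F[g](ω) = \frac{8 i \omega \left(3 \left(i \omega + 3\right)^{2} - 16\right)}{\left(\left(i \omega + 3\right)^{2} + 16\right)^{3}}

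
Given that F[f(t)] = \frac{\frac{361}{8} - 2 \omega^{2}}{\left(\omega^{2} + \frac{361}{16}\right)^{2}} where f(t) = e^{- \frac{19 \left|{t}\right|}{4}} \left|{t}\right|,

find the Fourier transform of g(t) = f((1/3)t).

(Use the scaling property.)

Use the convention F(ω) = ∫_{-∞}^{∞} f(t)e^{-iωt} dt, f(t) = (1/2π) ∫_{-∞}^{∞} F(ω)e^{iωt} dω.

F[g](ω) = \frac{96 \left(361 - 144 \omega^{2}\right)}{\left(144 \omega^{2} + 361\right)^{2}}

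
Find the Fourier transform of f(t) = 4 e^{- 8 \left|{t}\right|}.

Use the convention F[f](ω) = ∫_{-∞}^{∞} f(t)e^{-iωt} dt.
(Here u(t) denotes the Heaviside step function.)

F(ω) = \frac{64}{\omega^{2} + 64}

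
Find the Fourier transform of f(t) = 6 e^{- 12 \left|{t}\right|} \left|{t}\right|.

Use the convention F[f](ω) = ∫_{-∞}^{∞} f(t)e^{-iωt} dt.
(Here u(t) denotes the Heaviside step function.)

F(ω) = \frac{12 \left(144 - \omega^{2}\right)}{\left(\omega^{2} + 144\right)^{2}}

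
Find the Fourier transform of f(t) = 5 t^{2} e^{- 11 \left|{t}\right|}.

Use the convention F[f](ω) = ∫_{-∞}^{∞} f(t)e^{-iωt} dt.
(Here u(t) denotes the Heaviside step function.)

F(ω) = \frac{220 \left(121 - 3 \omega^{2}\right)}{\left(\omega^{2} + 121\right)^{3}}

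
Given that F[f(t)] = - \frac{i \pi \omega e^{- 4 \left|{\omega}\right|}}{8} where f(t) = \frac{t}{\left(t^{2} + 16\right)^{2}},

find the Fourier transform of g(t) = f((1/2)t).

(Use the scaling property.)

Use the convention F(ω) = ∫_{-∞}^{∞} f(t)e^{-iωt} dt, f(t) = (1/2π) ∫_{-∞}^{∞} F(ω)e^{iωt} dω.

F[g](ω) = - \frac{i \pi \omega e^{- 8 \left|{\omega}\right|}}{2}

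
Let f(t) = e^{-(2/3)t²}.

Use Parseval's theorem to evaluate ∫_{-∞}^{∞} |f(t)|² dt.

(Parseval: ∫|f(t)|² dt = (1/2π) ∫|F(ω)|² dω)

∫|f(t)|² dt = \frac{\sqrt{3} \sqrt{\pi}}{2}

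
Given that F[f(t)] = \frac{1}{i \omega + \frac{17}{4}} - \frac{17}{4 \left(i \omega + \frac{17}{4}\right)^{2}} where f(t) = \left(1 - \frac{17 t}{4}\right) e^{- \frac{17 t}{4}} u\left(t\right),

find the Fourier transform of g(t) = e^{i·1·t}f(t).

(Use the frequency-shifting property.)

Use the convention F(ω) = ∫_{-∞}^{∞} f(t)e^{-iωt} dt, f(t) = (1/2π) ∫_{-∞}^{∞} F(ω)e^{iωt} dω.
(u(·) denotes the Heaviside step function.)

F[g](ω) = \frac{16 i \left(1 - \omega\right)}{16 \omega^{2} - 8 \omega \left(4 + 17 i\right) - 273 + 136 i}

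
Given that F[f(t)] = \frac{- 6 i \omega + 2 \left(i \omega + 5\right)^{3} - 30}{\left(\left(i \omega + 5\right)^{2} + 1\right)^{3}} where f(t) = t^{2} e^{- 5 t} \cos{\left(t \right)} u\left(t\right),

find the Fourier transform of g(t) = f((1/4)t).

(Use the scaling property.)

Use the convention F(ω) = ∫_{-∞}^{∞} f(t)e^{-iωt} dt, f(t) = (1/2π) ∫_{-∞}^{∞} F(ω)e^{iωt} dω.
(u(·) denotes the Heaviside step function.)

F[g](ω) = \frac{8 \left(- 12 i \omega + \left(4 i \omega + 5\right)^{3} - 15\right)}{\left(\left(4 i \omega + 5\right)^{2} + 1\right)^{3}}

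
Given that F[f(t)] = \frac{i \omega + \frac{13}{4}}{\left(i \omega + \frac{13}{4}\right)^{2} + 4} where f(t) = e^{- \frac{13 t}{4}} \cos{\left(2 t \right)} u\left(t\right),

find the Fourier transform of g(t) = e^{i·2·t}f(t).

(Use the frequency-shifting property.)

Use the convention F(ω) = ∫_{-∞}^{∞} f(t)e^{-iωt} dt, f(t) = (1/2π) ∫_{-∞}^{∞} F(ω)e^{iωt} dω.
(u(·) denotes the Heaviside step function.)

F[g](ω) = \frac{4 \left(4 i \left(\omega - 2\right) + 13\right)}{\left(4 i \left(\omega - 2\right) + 13\right)^{2} + 64}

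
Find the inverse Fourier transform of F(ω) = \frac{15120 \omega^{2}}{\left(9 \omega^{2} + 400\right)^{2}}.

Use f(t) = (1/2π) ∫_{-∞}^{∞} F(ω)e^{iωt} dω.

f(t) = 7 \left(1 - \frac{20 \left|{t}\right|}{3}\right) e^{- \frac{20 \left|{t}\right|}{3}}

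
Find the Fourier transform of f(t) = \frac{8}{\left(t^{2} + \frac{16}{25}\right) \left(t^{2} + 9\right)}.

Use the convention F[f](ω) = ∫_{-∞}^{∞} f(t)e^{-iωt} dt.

F(ω) = - \frac{200 \pi e^{- 3 \left|{\omega}\right|}}{627} + \frac{250 \pi e^{- \frac{4 \left|{\omega}\right|}{5}}}{209}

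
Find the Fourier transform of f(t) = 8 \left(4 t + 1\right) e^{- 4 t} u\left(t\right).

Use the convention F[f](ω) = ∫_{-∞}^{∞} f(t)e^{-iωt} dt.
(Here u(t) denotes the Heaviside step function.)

F(ω) = \frac{8 \left(- i \omega - 8\right)}{\omega^{2} - 8 i \omega - 16}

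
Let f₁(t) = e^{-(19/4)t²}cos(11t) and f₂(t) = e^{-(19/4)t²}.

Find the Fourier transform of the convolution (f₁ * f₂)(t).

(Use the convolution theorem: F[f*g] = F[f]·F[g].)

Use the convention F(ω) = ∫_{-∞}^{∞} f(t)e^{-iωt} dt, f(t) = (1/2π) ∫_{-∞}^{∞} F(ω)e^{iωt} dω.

F[f₁*f₂](ω) = \frac{2 \pi \left(e^{\frac{44 \omega}{19}} + 1\right) e^{- \frac{2 \omega^{2}}{19} - \frac{22 \omega}{19} - \frac{121}{19}}}{19}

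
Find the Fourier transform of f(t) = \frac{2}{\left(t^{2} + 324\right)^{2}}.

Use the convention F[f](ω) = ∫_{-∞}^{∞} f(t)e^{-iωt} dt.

F(ω) = \frac{\pi \left(18 \left|{\omega}\right| + 1\right) e^{- 18 \left|{\omega}\right|}}{5832}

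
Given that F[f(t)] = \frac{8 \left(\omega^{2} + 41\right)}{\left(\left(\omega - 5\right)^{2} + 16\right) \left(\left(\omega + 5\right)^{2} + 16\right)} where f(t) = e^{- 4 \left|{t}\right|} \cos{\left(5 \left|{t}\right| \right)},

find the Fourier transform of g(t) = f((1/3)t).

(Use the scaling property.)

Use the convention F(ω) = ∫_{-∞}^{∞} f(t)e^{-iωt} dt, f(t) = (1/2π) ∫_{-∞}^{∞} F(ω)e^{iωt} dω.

F[g](ω) = \frac{24 \left(9 \omega^{2} + 41\right)}{81 \omega^{4} - 162 \omega^{2} + 1681}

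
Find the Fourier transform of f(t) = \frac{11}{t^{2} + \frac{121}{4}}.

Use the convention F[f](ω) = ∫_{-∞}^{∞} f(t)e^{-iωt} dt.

F(ω) = 2 \pi e^{- \frac{11 \left|{\omega}\right|}{2}}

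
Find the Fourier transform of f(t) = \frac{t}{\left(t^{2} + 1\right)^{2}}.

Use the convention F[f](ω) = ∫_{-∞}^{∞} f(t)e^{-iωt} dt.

F(ω) = - \frac{i \pi \omega e^{- \left|{\omega}\right|}}{2}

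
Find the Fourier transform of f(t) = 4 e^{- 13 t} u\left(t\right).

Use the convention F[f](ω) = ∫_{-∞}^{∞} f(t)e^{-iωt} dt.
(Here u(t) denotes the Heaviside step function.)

F(ω) = \frac{4}{i \omega + 13}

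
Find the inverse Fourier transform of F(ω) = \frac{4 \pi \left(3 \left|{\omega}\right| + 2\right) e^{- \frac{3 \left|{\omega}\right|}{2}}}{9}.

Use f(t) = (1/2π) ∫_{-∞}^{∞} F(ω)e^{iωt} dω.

f(t) = \frac{6}{\left(t^{2} + \frac{9}{4}\right)^{2}}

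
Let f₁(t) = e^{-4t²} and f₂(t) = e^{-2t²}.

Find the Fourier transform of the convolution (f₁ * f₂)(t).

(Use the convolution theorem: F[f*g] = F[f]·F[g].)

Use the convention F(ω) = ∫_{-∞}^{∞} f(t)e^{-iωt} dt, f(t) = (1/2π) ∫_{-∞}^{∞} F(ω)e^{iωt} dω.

F[f₁*f₂](ω) = \frac{\sqrt{2} \pi e^{- \frac{3 \omega^{2}}{16}}}{4}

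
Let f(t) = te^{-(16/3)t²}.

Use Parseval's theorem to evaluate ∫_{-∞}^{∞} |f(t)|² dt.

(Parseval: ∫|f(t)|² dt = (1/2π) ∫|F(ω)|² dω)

∫|f(t)|² dt = \frac{3 \sqrt{6} \sqrt{\pi}}{512}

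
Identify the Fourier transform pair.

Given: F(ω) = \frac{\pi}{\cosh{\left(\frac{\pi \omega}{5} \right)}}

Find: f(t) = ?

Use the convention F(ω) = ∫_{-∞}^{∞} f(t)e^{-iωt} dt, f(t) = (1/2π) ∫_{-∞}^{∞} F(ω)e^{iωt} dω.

f(t) = \frac{5}{e^{\frac{5 t}{2}} + e^{- \frac{5 t}{2}}}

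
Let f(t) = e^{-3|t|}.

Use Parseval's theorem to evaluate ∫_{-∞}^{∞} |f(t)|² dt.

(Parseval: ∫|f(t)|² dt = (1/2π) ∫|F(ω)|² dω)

∫|f(t)|² dt = \frac{1}{3}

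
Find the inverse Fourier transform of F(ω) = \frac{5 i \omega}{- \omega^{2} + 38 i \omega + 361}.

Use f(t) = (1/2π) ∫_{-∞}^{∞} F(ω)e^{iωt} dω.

f(t) = 5 \left(1 - 19 t\right) e^{- 19 t} u\left(t\right)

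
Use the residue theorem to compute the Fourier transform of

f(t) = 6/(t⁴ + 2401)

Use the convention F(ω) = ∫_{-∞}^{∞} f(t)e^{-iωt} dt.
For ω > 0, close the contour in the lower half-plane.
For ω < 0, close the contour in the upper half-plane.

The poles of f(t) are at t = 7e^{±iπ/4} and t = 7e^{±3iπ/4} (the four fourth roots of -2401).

Let g(z) = f(z)e^{-iωz}; for large |z| the factor e^{-iωz} decays in the lower half-plane when ω > 0 and in the upper half-plane when ω < 0.

Case ω > 0 (lower half-plane, clockwise contour ⇒ F(ω) = -2πi·ΣRes):
  Res_{z = - \frac{7 \sqrt{2}}{2} - \frac{7 \sqrt{2} i}{2}} g(z) = \frac{3 \sqrt{2} i \left(1 - i\right) e^{\frac{7 \sqrt{2} \omega \left(-1 + i\right)}{2}}}{1372}
  Res_{z = \frac{7 \sqrt{2}}{2} - \frac{7 \sqrt{2} i}{2}} g(z) = \frac{3 \sqrt{2} i \left(1 + i\right) e^{- \frac{7 \sqrt{2} \omega \left(1 + i\right)}{2}}}{1372}
  F(ω) = -2πi·ΣRes = \frac{3 \sqrt{2} \pi \left(1 - i\right) \left(e^{7 \sqrt{2} i \omega} + i\right) e^{- \frac{7 \sqrt{2} \omega \left(1 + i\right)}{2}}}{686} = \frac{6 \pi e^{- \frac{7 \sqrt{2} \omega}{2}} \sin{\left(\frac{7 \sqrt{2} \omega}{2} + \frac{\pi}{4} \right)}}{343}

Case ω < 0 (upper half-plane, counterclockwise contour ⇒ F(ω) = +2πi·ΣRes):
  Res_{z = \frac{7 \sqrt{2}}{2} + \frac{7 \sqrt{2} i}{2}} g(z) = \frac{3 \sqrt{2} i \left(-1 + i\right) e^{\frac{7 \sqrt{2} \omega \left(1 - i\right)}{2}}}{1372}
  Res_{z = - \frac{7 \sqrt{2}}{2} + \frac{7 \sqrt{2} i}{2}} g(z) = \frac{3 \sqrt{2} \left(1 - i\right) e^{\frac{7 \sqrt{2} \omega \left(1 + i\right)}{2}}}{1372}
  F(ω) = 2πi·ΣRes = - \frac{3 \sqrt{2} i \pi \left(i \left(1 - i\right) e^{\frac{7 \sqrt{2} \omega \left(1 - i\right)}{2}} - \left(1 - i\right) e^{\frac{7 \sqrt{2} \omega \left(1 + i\right)}{2}}\right)}{686} = \frac{6 \pi e^{\frac{7 \sqrt{2} \omega}{2}} \cos{\left(\frac{7 \sqrt{2} \omega}{2} + \frac{\pi}{4} \right)}}{343}

Both cases combine into a single formula in |ω|:

F(ω) = \frac{6 \pi e^{- \frac{7 \sqrt{2} \left|{\omega}\right|}{2}} \sin{\left(\frac{7 \sqrt{2} \left|{\omega}\right|}{2} + \frac{\pi}{4} \right)}}{343}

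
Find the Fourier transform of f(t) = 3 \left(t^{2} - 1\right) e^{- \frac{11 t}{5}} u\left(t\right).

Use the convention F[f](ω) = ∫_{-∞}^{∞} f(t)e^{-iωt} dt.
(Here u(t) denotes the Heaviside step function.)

F(ω) = \frac{15 \left(250 i \omega - \left(5 i \omega + 11\right)^{3} + 550\right)}{\left(5 i \omega + 11\right)^{4}}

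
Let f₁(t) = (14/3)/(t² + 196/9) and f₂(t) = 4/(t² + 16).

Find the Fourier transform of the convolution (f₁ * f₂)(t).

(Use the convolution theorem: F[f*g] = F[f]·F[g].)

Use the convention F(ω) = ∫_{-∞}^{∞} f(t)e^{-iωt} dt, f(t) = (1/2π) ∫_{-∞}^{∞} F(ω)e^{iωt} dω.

F[f₁*f₂](ω) = \pi^{2} e^{- \frac{26 \left|{\omega}\right|}{3}}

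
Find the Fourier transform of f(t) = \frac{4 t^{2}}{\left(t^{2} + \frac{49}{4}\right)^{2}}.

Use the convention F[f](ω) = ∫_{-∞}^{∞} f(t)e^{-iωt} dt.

F(ω) = \frac{2 \pi \left(2 - 7 \left|{\omega}\right|\right) e^{- \frac{7 \left|{\omega}\right|}{2}}}{7}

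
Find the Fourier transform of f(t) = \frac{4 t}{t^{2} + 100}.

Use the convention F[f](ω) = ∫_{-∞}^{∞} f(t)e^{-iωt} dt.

F(ω) = - 4 i \pi e^{- 10 \left|{\omega}\right|} \operatorname{sign}{\left(\omega \right)}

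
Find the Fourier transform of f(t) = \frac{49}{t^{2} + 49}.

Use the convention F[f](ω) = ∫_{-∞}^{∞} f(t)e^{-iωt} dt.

F(ω) = 7 \pi e^{- 7 \left|{\omega}\right|}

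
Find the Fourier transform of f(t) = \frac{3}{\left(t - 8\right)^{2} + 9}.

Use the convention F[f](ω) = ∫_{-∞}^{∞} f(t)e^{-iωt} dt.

F(ω) = \pi e^{- 8 i \omega - 3 \left|{\omega}\right|}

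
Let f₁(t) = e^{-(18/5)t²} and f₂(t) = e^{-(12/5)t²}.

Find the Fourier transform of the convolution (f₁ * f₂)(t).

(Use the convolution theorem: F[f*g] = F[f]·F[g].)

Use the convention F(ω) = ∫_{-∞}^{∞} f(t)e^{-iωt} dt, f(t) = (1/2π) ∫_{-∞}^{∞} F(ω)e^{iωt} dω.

F[f₁*f₂](ω) = \frac{5 \sqrt{6} \pi e^{- \frac{25 \omega^{2}}{144}}}{36}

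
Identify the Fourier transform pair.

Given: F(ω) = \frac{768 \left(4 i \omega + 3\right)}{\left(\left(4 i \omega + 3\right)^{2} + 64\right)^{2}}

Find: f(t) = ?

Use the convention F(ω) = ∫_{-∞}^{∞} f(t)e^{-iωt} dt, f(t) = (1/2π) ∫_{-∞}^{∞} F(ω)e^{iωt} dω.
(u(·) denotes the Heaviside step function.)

f(t) = 3 t e^{- \frac{3 t}{4}} \sin{\left(2 t \right)} u\left(t\right)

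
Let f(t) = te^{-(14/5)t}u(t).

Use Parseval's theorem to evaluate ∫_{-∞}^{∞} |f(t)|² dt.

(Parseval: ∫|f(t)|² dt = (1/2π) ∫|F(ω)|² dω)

∫|f(t)|² dt = \frac{125}{10976}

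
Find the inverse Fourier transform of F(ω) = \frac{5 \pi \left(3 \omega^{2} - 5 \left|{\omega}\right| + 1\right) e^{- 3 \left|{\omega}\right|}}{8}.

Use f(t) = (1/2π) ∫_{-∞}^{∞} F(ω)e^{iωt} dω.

f(t) = \frac{5 t^{4}}{\left(t^{2} + 9\right)^{3}}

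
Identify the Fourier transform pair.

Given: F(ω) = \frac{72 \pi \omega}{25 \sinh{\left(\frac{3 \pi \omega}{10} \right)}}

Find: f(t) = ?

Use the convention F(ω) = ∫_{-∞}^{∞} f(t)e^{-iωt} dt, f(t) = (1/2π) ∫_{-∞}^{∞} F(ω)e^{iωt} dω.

f(t) = \frac{8}{\cosh^{2}{\left(\frac{5 t}{3} \right)}}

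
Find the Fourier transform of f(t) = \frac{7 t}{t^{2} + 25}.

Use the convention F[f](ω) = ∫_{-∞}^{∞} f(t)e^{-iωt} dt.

F(ω) = - 7 i \pi e^{- 5 \left|{\omega}\right|} \operatorname{sign}{\left(\omega \right)}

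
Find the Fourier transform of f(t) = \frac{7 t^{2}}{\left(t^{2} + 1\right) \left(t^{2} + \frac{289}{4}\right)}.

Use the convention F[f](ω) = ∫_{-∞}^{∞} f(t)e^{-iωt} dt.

F(ω) = - \frac{28 \pi e^{- \left|{\omega}\right|}}{285} + \frac{238 \pi e^{- \frac{17 \left|{\omega}\right|}{2}}}{285}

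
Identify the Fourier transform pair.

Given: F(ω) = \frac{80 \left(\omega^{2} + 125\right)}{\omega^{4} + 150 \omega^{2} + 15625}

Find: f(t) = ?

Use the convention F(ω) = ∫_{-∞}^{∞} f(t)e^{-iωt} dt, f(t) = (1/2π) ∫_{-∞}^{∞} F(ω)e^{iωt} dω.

f(t) = 4 e^{- 10 \left|{t}\right|} \cos{\left(5 t \right)}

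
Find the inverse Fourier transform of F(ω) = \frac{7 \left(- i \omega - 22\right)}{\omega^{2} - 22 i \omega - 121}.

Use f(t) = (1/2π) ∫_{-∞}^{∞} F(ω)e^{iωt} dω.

f(t) = 7 \left(11 t + 1\right) e^{- 11 t} u\left(t\right)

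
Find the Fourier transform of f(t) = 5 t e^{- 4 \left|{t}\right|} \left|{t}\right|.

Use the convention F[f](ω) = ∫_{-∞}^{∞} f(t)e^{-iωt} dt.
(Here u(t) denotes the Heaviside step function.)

F(ω) = \frac{20 i \omega \left(\omega^{2} - 48\right)}{\left(\omega^{2} + 16\right)^{3}}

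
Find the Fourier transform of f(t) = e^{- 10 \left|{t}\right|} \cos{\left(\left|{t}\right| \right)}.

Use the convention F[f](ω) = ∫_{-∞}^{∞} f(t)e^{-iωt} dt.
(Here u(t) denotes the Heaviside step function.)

F(ω) = \frac{20 \left(\omega^{2} + 101\right)}{\omega^{4} + 198 \omega^{2} + 10201}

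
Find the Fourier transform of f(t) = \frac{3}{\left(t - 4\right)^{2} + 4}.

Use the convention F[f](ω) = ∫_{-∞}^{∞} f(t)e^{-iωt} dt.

F(ω) = \frac{3 \pi e^{- 4 i \omega - 2 \left|{\omega}\right|}}{2}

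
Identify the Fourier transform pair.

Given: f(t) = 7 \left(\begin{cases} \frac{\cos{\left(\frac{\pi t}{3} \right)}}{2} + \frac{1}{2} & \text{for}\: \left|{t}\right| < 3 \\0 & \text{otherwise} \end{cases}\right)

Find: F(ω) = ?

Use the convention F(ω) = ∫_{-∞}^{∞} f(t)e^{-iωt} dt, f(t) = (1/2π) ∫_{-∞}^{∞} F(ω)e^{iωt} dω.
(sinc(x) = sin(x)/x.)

F(ω) = - \frac{21 \pi^{2} \operatorname{sinc}{\left(3 \omega \right)}}{9 \omega^{2} - \pi^{2}}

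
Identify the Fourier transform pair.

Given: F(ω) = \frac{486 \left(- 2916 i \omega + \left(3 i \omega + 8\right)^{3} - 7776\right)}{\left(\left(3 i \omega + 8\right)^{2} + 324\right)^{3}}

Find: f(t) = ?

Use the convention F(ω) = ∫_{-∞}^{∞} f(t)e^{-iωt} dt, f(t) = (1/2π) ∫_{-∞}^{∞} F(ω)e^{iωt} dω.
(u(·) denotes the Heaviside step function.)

f(t) = 9 t^{2} e^{- \frac{8 t}{3}} \cos{\left(6 t \right)} u\left(t\right)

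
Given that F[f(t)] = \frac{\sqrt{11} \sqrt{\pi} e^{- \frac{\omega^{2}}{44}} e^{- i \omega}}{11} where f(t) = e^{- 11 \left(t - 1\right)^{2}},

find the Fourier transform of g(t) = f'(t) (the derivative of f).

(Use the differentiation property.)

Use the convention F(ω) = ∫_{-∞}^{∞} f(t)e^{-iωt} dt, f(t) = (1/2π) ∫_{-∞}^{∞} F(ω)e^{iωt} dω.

F[g](ω) = \frac{\sqrt{11} i \sqrt{\pi} \omega e^{- \omega \left(\frac{\omega}{44} + i\right)}}{11}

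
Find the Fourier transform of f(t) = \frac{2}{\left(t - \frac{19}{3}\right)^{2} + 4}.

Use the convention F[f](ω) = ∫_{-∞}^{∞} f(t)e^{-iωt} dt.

F(ω) = \pi e^{- \frac{19 i \omega}{3} - 2 \left|{\omega}\right|}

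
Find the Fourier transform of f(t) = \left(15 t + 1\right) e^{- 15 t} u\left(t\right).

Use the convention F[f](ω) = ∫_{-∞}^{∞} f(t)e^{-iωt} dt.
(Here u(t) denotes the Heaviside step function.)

F(ω) = \frac{- i \omega - 30}{\omega^{2} - 30 i \omega - 225}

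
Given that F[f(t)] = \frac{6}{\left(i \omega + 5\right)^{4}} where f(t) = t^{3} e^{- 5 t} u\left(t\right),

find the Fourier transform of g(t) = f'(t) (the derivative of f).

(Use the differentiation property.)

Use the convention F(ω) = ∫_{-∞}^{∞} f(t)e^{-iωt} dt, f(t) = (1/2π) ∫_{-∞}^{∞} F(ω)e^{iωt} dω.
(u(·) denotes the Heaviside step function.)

F[g](ω) = \frac{6 i \omega}{\left(i \omega + 5\right)^{4}}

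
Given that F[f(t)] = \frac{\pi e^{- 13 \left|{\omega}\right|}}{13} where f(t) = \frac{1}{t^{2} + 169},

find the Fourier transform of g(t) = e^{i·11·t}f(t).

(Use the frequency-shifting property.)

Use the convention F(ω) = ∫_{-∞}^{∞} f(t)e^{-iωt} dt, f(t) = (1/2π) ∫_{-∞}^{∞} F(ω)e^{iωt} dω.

F[g](ω) = \frac{\pi e^{- 13 \left|{\omega - 11}\right|}}{13}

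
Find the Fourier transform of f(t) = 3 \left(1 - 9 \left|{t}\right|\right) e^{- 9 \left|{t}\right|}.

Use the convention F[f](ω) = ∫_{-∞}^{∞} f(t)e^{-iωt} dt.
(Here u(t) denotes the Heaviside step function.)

F(ω) = \frac{108 \omega^{2}}{\left(\omega^{2} + 81\right)^{2}}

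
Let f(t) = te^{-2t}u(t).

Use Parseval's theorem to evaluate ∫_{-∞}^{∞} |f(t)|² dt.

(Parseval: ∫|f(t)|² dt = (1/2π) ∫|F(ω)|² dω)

∫|f(t)|² dt = \frac{1}{32}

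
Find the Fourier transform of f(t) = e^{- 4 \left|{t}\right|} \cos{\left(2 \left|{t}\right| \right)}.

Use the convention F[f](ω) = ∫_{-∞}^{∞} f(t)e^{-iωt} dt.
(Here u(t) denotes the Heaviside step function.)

F(ω) = \frac{8 \left(\omega^{2} + 20\right)}{\omega^{4} + 24 \omega^{2} + 400}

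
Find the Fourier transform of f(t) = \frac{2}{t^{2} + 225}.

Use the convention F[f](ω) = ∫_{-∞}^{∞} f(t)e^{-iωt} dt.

F(ω) = \frac{2 \pi e^{- 15 \left|{\omega}\right|}}{15}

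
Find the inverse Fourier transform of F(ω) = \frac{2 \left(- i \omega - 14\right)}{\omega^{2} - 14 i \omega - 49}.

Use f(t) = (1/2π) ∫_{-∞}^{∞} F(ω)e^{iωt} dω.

f(t) = 2 \left(7 t + 1\right) e^{- 7 t} u\left(t\right)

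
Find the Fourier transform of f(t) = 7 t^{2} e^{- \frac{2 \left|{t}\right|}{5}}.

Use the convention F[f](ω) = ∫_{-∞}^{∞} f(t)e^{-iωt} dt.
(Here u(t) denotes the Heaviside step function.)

F(ω) = \frac{7000 \left(4 - 75 \omega^{2}\right)}{\left(25 \omega^{2} + 4\right)^{3}}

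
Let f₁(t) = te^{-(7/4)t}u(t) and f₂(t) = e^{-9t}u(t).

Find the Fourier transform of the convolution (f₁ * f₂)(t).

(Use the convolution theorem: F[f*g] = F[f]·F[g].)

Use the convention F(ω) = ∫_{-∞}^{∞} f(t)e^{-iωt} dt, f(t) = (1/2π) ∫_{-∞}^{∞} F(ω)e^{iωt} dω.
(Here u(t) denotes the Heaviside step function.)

F[f₁*f₂](ω) = \frac{16}{\left(i \omega + 9\right) \left(4 i \omega + 7\right)^{2}}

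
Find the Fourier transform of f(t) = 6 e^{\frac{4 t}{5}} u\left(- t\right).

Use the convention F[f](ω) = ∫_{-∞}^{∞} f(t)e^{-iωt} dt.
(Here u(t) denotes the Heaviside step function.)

F(ω) = - \frac{30}{5 i \omega - 4}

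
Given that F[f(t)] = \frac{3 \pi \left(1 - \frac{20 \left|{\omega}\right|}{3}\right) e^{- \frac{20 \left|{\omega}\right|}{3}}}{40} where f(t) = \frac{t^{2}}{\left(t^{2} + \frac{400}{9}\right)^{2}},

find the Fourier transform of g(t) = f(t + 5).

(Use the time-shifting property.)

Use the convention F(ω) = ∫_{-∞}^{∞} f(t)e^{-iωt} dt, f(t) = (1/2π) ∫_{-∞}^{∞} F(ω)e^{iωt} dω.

F[g](ω) = - \frac{\pi \left(20 \left|{\omega}\right| - 3\right) e^{5 i \omega - \frac{20 \left|{\omega}\right|}{3}}}{40}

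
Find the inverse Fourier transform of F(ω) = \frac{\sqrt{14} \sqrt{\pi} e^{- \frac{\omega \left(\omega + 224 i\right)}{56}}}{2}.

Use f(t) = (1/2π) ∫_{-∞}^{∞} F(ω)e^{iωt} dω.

f(t) = 7 e^{- 14 \left(t - 4\right)^{2}}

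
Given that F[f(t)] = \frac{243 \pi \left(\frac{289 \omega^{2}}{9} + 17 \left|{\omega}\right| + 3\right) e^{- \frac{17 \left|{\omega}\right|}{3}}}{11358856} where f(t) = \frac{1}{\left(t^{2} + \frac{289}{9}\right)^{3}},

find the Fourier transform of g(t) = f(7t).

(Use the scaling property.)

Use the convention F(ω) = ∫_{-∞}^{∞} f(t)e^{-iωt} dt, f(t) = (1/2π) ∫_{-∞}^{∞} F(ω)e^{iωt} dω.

F[g](ω) = \frac{27 \pi \left(289 \omega^{2} + 1071 \left|{\omega}\right| + 1323\right) e^{- \frac{17 \left|{\omega}\right|}{21}}}{3896087608}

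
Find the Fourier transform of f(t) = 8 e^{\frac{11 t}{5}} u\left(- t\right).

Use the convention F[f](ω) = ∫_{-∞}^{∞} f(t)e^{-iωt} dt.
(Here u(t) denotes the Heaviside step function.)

F(ω) = - \frac{40}{5 i \omega - 11}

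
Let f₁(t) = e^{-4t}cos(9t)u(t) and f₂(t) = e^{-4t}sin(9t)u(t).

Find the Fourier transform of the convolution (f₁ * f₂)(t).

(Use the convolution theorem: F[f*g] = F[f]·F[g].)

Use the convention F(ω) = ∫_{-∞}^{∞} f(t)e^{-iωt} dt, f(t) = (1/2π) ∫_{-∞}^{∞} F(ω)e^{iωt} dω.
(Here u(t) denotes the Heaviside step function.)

F[f₁*f₂](ω) = \frac{9 \left(i \omega + 4\right)}{\left(\left(i \omega + 4\right)^{2} + 81\right)^{2}}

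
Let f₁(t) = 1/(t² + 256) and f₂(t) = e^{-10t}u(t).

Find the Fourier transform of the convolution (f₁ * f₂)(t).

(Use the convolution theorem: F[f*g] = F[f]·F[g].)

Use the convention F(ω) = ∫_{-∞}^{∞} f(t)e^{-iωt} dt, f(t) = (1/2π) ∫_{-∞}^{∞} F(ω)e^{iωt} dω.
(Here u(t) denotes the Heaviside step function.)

F[f₁*f₂](ω) = \frac{\pi e^{- 16 \left|{\omega}\right|}}{16 \left(i \omega + 10\right)}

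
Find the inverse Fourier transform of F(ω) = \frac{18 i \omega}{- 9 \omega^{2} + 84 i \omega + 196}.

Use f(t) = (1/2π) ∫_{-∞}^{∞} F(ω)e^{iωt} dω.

f(t) = 2 \left(1 - \frac{14 t}{3}\right) e^{- \frac{14 t}{3}} u\left(t\right)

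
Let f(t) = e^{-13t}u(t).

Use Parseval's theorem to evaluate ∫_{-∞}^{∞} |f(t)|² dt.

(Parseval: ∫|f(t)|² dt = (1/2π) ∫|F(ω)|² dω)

∫|f(t)|² dt = \frac{1}{26}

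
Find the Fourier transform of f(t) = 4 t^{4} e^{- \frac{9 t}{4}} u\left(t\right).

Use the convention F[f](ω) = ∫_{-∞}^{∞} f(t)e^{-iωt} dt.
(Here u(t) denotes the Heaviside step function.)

F(ω) = \frac{98304}{\left(4 i \omega + 9\right)^{5}}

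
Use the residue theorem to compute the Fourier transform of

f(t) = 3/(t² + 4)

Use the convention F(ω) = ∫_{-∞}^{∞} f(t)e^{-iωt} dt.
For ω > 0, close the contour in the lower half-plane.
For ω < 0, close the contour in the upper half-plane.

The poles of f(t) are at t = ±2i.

Let g(z) = f(z)e^{-iωz}; for large |z| the factor e^{-iωz} decays in the lower half-plane when ω > 0 and in the upper half-plane when ω < 0.

Case ω > 0 (lower half-plane, clockwise contour ⇒ F(ω) = -2πi·ΣRes):
  Res_{z = - 2 i} g(z) = \frac{3 i e^{- 2 \omega}}{4}
  F(ω) = -2πi·ΣRes = \frac{3 \pi e^{- 2 \omega}}{2}

Case ω < 0 (upper half-plane, counterclockwise contour ⇒ F(ω) = +2πi·ΣRes):
  Res_{z = 2 i} g(z) = - \frac{3 i e^{2 \omega}}{4}
  F(ω) = 2πi·ΣRes = \frac{3 \pi e^{2 \omega}}{2}

Both cases combine into a single formula in |ω|:

F(ω) = \frac{3 \pi e^{- 2 \left|{\omega}\right|}}{2}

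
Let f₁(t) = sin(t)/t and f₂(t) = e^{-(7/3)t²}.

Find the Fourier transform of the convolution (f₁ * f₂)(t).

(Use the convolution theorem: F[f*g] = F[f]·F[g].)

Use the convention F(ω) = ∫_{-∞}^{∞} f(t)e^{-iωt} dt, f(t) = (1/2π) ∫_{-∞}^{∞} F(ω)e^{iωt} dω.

F[f₁*f₂](ω) = \begin{cases} \frac{\sqrt{21} \pi^{\frac{3}{2}} e^{- \frac{3 \omega^{2}}{28}}}{7} & \text{for}\: \omega > -1 \wedge \omega < 1 \\0 & \text{otherwise} \end{cases}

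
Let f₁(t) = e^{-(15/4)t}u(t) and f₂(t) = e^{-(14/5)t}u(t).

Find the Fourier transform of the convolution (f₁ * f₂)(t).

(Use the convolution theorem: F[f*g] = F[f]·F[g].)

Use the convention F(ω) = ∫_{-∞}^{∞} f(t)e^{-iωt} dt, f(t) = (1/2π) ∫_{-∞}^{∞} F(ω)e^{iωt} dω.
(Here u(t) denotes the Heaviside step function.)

F[f₁*f₂](ω) = \frac{20}{- 20 \omega^{2} + 131 i \omega + 210}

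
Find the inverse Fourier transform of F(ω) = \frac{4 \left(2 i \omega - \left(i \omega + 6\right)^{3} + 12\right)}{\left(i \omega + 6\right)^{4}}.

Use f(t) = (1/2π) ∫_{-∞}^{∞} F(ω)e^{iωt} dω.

f(t) = 4 \left(t^{2} - 1\right) e^{- 6 t} u\left(t\right)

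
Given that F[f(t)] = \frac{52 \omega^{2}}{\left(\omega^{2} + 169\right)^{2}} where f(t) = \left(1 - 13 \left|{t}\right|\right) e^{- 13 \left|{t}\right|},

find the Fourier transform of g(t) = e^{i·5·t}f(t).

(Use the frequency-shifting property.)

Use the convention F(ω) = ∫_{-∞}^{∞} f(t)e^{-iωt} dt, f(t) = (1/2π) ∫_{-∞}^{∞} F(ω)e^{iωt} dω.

F[g](ω) = \frac{52 \left(\omega - 5\right)^{2}}{\left(\left(\omega - 5\right)^{2} + 169\right)^{2}}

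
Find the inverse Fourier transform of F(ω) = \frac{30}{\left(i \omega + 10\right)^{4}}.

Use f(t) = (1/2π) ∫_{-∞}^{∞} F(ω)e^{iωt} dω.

f(t) = 5 t^{3} e^{- 10 t} u\left(t\right)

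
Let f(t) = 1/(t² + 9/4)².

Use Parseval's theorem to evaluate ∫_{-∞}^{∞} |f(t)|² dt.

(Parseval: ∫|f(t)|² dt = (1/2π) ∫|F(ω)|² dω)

∫|f(t)|² dt = \frac{40 \pi}{2187}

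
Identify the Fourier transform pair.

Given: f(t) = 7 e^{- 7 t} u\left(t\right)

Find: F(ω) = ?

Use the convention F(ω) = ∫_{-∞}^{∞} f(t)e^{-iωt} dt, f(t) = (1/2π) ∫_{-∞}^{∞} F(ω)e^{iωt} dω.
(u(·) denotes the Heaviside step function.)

F(ω) = \frac{7}{i \omega + 7}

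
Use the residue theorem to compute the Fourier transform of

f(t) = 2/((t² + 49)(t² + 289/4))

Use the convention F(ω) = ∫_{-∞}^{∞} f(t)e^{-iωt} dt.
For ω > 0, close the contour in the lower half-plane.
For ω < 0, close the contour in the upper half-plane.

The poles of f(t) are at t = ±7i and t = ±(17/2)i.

Let g(z) = f(z)e^{-iωz}; for large |z| the factor e^{-iωz} decays in the lower half-plane when ω > 0 and in the upper half-plane when ω < 0.

Case ω > 0 (lower half-plane, clockwise contour ⇒ F(ω) = -2πi·ΣRes):
  Res_{z = - 7 i} g(z) = \frac{4 i e^{- 7 \omega}}{651}
  Res_{z = - \frac{17 i}{2}} g(z) = - \frac{8 i e^{- \frac{17 \omega}{2}}}{1581}
  F(ω) = -2πi·ΣRes = \frac{8 \pi e^{- 7 \omega}}{651} - \frac{16 \pi e^{- \frac{17 \omega}{2}}}{1581}

Case ω < 0 (upper half-plane, counterclockwise contour ⇒ F(ω) = +2πi·ΣRes):
  Res_{z = 7 i} g(z) = - \frac{4 i e^{7 \omega}}{651}
  Res_{z = \frac{17 i}{2}} g(z) = \frac{8 i e^{\frac{17 \omega}{2}}}{1581}
  F(ω) = 2πi·ΣRes = \frac{8 \pi \left(- 14 e^{\frac{17 \omega}{2}} + 17 e^{7 \omega}\right)}{11067}

Both cases combine into a single formula in |ω|:

F(ω) = \frac{8 \pi e^{- 7 \left|{\omega}\right|}}{651} - \frac{16 \pi e^{- \frac{17 \left|{\omega}\right|}{2}}}{1581}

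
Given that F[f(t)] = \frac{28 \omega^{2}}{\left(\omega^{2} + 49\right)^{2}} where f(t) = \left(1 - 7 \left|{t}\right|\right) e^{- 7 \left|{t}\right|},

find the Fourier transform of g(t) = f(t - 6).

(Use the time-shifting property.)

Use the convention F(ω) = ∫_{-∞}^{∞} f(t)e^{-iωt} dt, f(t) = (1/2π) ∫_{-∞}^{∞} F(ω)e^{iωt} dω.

F[g](ω) = \frac{28 \omega^{2} e^{- 6 i \omega}}{\left(\omega^{2} + 49\right)^{2}}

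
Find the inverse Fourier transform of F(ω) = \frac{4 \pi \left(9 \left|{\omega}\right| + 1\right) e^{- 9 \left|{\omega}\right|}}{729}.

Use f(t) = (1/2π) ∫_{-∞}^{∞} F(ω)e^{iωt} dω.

f(t) = \frac{8}{\left(t^{2} + 81\right)^{2}}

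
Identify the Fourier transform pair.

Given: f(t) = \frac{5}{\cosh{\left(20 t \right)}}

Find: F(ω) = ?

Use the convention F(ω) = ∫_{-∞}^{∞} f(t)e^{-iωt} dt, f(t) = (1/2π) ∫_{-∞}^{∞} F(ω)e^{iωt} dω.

F(ω) = \frac{\pi}{4 \cosh{\left(\frac{\pi \omega}{40} \right)}}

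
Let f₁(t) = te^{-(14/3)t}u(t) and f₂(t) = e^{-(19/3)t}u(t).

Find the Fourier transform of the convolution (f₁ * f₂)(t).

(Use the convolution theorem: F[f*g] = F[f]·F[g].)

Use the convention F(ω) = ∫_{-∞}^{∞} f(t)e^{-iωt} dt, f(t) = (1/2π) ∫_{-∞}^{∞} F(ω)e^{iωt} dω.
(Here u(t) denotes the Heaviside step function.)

F[f₁*f₂](ω) = \frac{27}{\left(3 i \omega + 14\right)^{2} \left(3 i \omega + 19\right)}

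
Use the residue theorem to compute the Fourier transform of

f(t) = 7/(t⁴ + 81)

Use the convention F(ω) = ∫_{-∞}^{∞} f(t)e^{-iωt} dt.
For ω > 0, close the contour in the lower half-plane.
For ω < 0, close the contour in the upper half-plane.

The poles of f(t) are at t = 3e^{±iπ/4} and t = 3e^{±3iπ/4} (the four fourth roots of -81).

Let g(z) = f(z)e^{-iωz}; for large |z| the factor e^{-iωz} decays in the lower half-plane when ω > 0 and in the upper half-plane when ω < 0.

Case ω > 0 (lower half-plane, clockwise contour ⇒ F(ω) = -2πi·ΣRes):
  Res_{z = - \frac{3 \sqrt{2}}{2} - \frac{3 \sqrt{2} i}{2}} g(z) = \frac{7 \sqrt{2} i \left(1 - i\right) e^{\frac{3 \sqrt{2} \omega \left(-1 + i\right)}{2}}}{216}
  Res_{z = \frac{3 \sqrt{2}}{2} - \frac{3 \sqrt{2} i}{2}} g(z) = \frac{7 \sqrt{2} i \left(1 + i\right) e^{- \frac{3 \sqrt{2} \omega \left(1 + i\right)}{2}}}{216}
  F(ω) = -2πi·ΣRes = \frac{7 \sqrt{2} \pi \left(1 - i\right) \left(e^{3 \sqrt{2} i \omega} + i\right) e^{- \frac{3 \sqrt{2} \omega \left(1 + i\right)}{2}}}{108} = \frac{7 \pi e^{- \frac{3 \sqrt{2} \omega}{2}} \sin{\left(\frac{3 \sqrt{2} \omega}{2} + \frac{\pi}{4} \right)}}{27}

Case ω < 0 (upper half-plane, counterclockwise contour ⇒ F(ω) = +2πi·ΣRes):
  Res_{z = \frac{3 \sqrt{2}}{2} + \frac{3 \sqrt{2} i}{2}} g(z) = \frac{7 \sqrt{2} i \left(-1 + i\right) e^{\frac{3 \sqrt{2} \omega \left(1 - i\right)}{2}}}{216}
  Res_{z = - \frac{3 \sqrt{2}}{2} + \frac{3 \sqrt{2} i}{2}} g(z) = \frac{7 \sqrt{2} \left(1 - i\right) e^{\frac{3 \sqrt{2} \omega \left(1 + i\right)}{2}}}{216}
  F(ω) = 2πi·ΣRes = - \frac{7 \sqrt{2} i \pi \left(i \left(1 - i\right) e^{\frac{3 \sqrt{2} \omega \left(1 - i\right)}{2}} - \left(1 - i\right) e^{\frac{3 \sqrt{2} \omega \left(1 + i\right)}{2}}\right)}{108} = \frac{7 \pi e^{\frac{3 \sqrt{2} \omega}{2}} \cos{\left(\frac{3 \sqrt{2} \omega}{2} + \frac{\pi}{4} \right)}}{27}

Both cases combine into a single formula in |ω|:

F(ω) = \frac{7 \pi e^{- \frac{3 \sqrt{2} \left|{\omega}\right|}{2}} \sin{\left(\frac{3 \sqrt{2} \left|{\omega}\right|}{2} + \frac{\pi}{4} \right)}}{27}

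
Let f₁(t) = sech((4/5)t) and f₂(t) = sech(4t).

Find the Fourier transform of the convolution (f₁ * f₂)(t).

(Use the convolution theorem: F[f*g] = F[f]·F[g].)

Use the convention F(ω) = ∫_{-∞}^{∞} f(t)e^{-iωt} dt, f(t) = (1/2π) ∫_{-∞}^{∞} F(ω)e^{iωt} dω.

F[f₁*f₂](ω) = \frac{5 \pi^{2}}{16 \cosh{\left(\frac{\pi \omega}{8} \right)} \cosh{\left(\frac{5 \pi \omega}{8} \right)}}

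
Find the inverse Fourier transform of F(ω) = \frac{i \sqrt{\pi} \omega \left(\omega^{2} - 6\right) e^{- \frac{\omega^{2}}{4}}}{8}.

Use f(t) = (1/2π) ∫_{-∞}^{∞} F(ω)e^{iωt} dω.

f(t) = t^{3} e^{- t^{2}}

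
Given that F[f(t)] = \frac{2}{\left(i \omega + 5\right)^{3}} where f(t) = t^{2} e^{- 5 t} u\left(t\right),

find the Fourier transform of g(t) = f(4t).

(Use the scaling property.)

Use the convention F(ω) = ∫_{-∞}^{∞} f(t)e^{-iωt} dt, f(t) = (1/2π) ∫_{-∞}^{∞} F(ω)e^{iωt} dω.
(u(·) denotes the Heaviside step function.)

F[g](ω) = \frac{32}{\left(i \omega + 20\right)^{3}}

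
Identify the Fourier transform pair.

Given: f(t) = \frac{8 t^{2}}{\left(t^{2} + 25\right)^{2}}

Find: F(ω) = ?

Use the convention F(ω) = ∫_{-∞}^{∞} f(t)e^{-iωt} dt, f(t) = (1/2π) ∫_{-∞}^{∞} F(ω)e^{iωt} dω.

F(ω) = \frac{4 \pi \left(1 - 5 \left|{\omega}\right|\right) e^{- 5 \left|{\omega}\right|}}{5}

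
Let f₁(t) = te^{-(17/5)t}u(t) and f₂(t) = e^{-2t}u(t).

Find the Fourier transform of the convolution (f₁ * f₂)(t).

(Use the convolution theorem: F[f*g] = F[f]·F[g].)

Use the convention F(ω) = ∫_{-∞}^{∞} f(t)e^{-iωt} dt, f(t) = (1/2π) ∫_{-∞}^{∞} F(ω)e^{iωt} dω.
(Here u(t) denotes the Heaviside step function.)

F[f₁*f₂](ω) = \frac{25}{\left(i \omega + 2\right) \left(5 i \omega + 17\right)^{2}}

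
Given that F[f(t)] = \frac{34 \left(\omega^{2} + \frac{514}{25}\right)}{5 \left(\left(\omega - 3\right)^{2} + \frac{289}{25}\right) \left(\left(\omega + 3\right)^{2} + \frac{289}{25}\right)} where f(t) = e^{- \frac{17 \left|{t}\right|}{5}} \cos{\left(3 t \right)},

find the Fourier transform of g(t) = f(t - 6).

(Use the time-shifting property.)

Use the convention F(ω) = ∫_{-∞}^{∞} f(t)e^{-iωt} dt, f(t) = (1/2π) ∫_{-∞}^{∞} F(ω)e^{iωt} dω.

F[g](ω) = \frac{170 \left(25 \omega^{2} + 514\right) e^{- 6 i \omega}}{625 \omega^{4} + 3200 \omega^{2} + 264196}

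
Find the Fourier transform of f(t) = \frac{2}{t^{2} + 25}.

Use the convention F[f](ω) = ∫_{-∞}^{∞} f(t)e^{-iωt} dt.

F(ω) = \frac{2 \pi e^{- 5 \left|{\omega}\right|}}{5}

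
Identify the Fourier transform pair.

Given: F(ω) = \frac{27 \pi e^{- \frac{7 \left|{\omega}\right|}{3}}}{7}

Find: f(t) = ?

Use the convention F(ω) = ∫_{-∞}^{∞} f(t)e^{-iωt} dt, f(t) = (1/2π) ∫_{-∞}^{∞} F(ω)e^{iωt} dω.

f(t) = \frac{9}{t^{2} + \frac{49}{9}}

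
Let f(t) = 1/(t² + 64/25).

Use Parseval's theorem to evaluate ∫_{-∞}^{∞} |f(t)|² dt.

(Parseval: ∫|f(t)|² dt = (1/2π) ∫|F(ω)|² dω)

∫|f(t)|² dt = \frac{125 \pi}{1024}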